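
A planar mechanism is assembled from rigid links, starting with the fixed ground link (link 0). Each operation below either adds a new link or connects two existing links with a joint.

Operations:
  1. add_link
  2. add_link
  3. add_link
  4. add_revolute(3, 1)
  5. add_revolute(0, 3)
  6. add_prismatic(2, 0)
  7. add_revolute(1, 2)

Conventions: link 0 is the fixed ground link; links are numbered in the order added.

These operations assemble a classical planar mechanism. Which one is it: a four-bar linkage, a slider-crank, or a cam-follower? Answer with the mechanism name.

links: 4 (incl. ground); joints: 3 revolute, 1 prismatic, 0 higher (cam) pair, forming one closed loop
4 links, 3 revolutes + 1 prismatic in one loop → slider-crank

slider-crank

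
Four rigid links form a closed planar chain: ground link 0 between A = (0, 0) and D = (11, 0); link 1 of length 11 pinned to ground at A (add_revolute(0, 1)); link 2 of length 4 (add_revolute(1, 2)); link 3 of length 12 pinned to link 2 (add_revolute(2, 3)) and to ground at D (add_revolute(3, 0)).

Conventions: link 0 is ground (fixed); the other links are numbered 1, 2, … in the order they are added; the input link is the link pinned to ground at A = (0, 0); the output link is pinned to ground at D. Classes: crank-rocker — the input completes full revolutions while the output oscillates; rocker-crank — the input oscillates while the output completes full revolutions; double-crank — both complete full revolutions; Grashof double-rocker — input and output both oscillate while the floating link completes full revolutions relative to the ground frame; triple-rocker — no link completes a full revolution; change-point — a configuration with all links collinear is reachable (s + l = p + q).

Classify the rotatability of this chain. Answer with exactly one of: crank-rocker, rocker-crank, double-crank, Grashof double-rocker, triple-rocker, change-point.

lengths: ground=11, input=11, coupler=4, output=12
sorted: s=4 (shortest), l=12 (longest), p+q=22
s + l = 16 vs p + q = 22
s + l < p + q (Grashof) with shortest = coupler link → Grashof double-rocker

Grashof double-rocker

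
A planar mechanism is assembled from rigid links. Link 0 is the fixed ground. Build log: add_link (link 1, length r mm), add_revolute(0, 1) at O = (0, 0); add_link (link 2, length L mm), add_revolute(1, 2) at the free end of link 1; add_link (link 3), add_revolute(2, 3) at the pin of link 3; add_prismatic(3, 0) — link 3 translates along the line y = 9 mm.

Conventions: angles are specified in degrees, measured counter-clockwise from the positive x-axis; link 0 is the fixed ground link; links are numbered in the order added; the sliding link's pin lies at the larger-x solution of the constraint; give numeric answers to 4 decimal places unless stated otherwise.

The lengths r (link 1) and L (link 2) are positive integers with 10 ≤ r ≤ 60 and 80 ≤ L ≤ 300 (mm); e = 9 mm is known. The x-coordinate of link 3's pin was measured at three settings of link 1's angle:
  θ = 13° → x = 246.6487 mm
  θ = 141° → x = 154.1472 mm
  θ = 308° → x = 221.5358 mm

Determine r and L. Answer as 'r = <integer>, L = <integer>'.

constraint per measurement: (x − r cos θ)² + (r sin θ − e)² = L²
subtracting the θ₁ and θ₂ equations cancels the r² and L² terms:
r = (x₁² − x₂²) / (2[(x₁cos θ₁ + e sin θ₁) − (x₂cos θ₂ + e sin θ₂)]) = 52.0000 → r = 52
L² = (x₁ − r cos θ₁)² + (r sin θ₁ − e)² = 38416.0076 → L = 196.0000 → L = 196
check at θ₃=308°: x = 221.5358 (printed 221.5358) ✓

r = 52, L = 196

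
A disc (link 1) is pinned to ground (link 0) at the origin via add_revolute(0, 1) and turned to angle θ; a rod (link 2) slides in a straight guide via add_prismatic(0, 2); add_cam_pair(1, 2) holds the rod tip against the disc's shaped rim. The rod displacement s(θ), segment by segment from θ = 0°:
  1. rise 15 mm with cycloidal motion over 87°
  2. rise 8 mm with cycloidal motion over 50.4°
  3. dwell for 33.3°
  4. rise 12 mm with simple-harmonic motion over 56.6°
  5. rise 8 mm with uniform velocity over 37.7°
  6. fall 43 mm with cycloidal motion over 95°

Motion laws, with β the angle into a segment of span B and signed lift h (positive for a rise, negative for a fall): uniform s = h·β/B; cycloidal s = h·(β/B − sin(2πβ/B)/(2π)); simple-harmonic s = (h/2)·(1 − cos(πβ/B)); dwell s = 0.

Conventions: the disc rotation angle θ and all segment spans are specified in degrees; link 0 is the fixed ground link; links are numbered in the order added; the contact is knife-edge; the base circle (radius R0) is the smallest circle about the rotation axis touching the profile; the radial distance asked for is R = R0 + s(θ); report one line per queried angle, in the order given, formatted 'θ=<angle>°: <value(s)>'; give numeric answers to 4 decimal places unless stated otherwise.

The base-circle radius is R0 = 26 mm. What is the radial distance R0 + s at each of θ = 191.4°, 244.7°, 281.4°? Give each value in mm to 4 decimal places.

segment 1 (0° to 87°, cycloidal, h = 15) is passed completely: s = 0.0000 + (15) = 15.0000
segment 2 (87° to 137.4°, cycloidal, h = 8) is passed completely: s = 15.0000 + (8) = 23.0000
segment 3 (137.4° to 170.7°, dwell): s unchanged at 23.0000
θ = 191.4° falls in segment 4 (170.7° to 227.3°, simple-harmonic, h = 12): β = 191.4 − 170.7 = 20.7°, B = 56.6°; Δs = 12/2·(1 − cos(π·0.3657)) = 3.5434; s = 23.0000 + 3.5434 = 26.5434
segment 4 (170.7° to 227.3°, simple-harmonic, h = 12) is passed completely: s = 23.0000 + (12) = 35.0000
θ = 244.7° falls in segment 5 (227.3° to 265°, uniform, h = 8): β = 244.7 − 227.3 = 17.4°, B = 37.7°; Δs = 8·17.4/37.7 = 3.6923; s = 35.0000 + 3.6923 = 38.6923
segment 5 (227.3° to 265°, uniform, h = 8) is passed completely: s = 35.0000 + (8) = 43.0000
θ = 281.4° falls in segment 6 (265° to 360°, cycloidal, h = -43): β = 281.4 − 265 = 16.4°, B = 95°; Δs = -43·(0.1726 − sin(2π·0.1726)/(2π)) = -1.3723; s = 43.0000 − 1.3723 = 41.6277
θ=191.4°: R = R0 + s = 26 + 26.5434 = 52.5434
θ=244.7°: R = R0 + s = 26 + 38.6923 = 64.6923
θ=281.4°: R = R0 + s = 26 + 41.6277 = 67.6277

θ=191.4°: 52.5434
θ=244.7°: 64.6923
θ=281.4°: 67.6277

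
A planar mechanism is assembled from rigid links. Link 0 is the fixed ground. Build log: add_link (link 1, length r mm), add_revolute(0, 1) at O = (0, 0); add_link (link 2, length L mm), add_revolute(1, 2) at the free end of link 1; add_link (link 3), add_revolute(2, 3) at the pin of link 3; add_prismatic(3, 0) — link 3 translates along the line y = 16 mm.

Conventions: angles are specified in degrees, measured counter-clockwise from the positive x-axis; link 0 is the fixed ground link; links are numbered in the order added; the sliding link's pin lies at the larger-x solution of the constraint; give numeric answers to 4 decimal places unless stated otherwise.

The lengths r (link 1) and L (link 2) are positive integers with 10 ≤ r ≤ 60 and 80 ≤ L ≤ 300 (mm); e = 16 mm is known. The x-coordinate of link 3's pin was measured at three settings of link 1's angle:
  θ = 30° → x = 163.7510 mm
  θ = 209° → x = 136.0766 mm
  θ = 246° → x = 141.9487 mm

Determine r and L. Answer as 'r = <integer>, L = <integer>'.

constraint per measurement: (x − r cos θ)² + (r sin θ − e)² = L²
subtracting the θ₁ and θ₂ equations cancels the r² and L² terms:
r = (x₁² − x₂²) / (2[(x₁cos θ₁ + e sin θ₁) − (x₂cos θ₂ + e sin θ₂)]) = 15.0000 → r = 15
L² = (x₁ − r cos θ₁)² + (r sin θ₁ − e)² = 22801.0142 → L = 151.0000 → L = 151
check at θ₃=246°: x = 141.9487 (printed 141.9487) ✓

r = 15, L = 151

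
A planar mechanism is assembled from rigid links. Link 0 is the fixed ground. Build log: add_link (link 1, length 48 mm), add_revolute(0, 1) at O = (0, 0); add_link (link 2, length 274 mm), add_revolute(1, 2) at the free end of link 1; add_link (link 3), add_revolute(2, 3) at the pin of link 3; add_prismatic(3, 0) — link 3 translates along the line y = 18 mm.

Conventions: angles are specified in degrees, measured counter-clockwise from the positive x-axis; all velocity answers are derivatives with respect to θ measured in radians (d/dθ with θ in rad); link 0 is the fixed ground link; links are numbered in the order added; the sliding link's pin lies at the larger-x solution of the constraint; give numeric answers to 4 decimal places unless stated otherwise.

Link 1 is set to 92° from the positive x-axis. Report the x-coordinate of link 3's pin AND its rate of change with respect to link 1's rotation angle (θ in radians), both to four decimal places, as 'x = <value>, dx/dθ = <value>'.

geometry: r = 48 mm, L = 274 mm, e = 18 mm
crank pin P = (r cos θ, r sin θ) = (-1.675176, 47.970760)
h = r sin θ − e = 47.970760 − 18 = 29.970760
x = r cos θ + √(L² − h²) = -1.675176 + 272.355932 = 270.680756
dx/dθ = −r sin θ − h·r cos θ/√(L² − h²) (θ in radians; h = 29.970760) = -47.786419

x = 270.6808, dx/dθ = -47.7864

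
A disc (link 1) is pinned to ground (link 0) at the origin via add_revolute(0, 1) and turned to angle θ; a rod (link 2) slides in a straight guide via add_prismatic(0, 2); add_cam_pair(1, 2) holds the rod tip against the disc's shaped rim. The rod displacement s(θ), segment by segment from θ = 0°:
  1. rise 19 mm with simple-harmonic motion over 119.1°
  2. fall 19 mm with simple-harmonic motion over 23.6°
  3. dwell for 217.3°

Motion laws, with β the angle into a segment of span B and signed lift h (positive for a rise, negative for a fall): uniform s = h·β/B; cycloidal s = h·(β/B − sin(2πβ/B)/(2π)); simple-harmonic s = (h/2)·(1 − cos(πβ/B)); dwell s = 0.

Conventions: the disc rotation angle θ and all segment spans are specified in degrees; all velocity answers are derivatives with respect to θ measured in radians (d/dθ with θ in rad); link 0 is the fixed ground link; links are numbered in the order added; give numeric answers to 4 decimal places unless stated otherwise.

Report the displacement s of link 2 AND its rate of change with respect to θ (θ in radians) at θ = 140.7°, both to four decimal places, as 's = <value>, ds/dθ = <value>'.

segment 1 (0° to 119.1°, simple-harmonic, h = 19) is passed completely: s = 0.0000 + (19) = 19.0000
θ = 140.7° falls in segment 2 (119.1° to 142.7°, simple-harmonic, h = -19): β = 140.7 − 119.1 = 21.6°, B = 23.6°; Δs = -19/2·(1 − cos(π·0.9153)) = -18.6653; s = 19.0000 − 18.6653 = 0.3347
velocity in seg [119.1°–142.7°] (simple-harmonic), θ in radians: β = 21.6° = 0.3770 rad, B = 23.6° = 0.4119 rad; ds/dθ = (πh/(2B)) sin(πβ/B) = (π·(-19)/(2·0.4119)) sin(π·0.9153) = -19.063787 mm/rad

s = 0.3347, ds/dθ = -19.0638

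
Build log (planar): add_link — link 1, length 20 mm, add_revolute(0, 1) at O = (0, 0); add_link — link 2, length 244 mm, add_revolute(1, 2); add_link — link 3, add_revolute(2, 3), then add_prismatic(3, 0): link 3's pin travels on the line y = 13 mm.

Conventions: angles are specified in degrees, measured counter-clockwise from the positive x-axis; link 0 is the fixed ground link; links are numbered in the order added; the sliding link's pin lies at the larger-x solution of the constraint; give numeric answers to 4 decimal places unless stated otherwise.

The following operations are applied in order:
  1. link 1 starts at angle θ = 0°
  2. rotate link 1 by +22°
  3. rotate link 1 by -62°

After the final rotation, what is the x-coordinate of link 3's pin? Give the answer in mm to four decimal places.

geometry: r = 20 mm, L = 244 mm, e = 13 mm; θ starts at 0°
rotate link 1 by +22°: θ ← 0° +22° = 22°
rotate link 1 by -62°: θ ← 22° -62° = -40°
crank pin P = (r cos θ, r sin θ) = (15.320889, -12.855752)
h = r sin θ − e = -12.855752 − 13 = -25.855752
x = r cos θ + √(L² − h²) = 15.320889 + 242.626215 = 257.947104

257.9471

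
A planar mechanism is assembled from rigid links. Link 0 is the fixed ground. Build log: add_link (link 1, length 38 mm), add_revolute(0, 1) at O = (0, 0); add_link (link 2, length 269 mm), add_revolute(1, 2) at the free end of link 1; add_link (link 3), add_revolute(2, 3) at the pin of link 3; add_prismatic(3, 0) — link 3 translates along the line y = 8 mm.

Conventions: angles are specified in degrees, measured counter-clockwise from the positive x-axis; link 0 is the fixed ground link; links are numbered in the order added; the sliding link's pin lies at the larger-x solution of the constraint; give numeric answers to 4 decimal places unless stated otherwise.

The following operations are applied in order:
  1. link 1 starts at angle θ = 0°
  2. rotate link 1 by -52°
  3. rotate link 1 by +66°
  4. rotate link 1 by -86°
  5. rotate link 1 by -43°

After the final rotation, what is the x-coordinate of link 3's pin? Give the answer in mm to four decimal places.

geometry: r = 38 mm, L = 269 mm, e = 8 mm; θ starts at 0°
rotate link 1 by -52°: θ ← 0° -52° = -52°
rotate link 1 by +66°: θ ← -52° +66° = 14°
rotate link 1 by -86°: θ ← 14° -86° = -72°
rotate link 1 by -43°: θ ← -72° -43° = -115°
crank pin P = (r cos θ, r sin θ) = (-16.059494, -34.439696)
h = r sin θ − e = -34.439696 − 8 = -42.439696
x = r cos θ + √(L² − h²) = -16.059494 + 265.631083 = 249.571589

249.5716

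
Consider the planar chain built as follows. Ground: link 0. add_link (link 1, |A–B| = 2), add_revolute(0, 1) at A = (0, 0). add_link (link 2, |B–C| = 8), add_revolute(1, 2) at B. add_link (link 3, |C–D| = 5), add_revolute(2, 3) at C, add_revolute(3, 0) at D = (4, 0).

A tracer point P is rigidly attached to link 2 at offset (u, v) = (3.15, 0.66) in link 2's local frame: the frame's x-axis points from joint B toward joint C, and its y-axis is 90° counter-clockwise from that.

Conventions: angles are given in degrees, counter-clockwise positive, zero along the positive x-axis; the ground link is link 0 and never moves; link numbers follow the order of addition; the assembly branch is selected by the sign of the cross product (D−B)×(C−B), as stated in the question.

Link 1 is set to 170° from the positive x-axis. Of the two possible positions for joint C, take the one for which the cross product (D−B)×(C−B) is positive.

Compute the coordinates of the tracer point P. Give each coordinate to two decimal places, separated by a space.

A=(0,0), D=(4.00,0)
B = A + 2.00·(cos170°, sin170°) = (-1.9696, 0.3473)
|BD| = 5.9797
circle(B,8.00) ∩ circle(D,5.00): a=6.2509, h=4.9926
  candidates: C₊=(4.5607,4.9685) cross=29.855; C₋=(3.9807,-5.0000) cross=-29.855
  branch + wants cross > 0 → take C=(4.5607,4.9685) (cross=29.855)
ex = (C−B)/|BC| = (0.8163,0.5776); ey = (-0.5776,0.8163)
P = B + 3.15·ex + 0.66·ey = (0.2204,2.7056)

0.22 2.71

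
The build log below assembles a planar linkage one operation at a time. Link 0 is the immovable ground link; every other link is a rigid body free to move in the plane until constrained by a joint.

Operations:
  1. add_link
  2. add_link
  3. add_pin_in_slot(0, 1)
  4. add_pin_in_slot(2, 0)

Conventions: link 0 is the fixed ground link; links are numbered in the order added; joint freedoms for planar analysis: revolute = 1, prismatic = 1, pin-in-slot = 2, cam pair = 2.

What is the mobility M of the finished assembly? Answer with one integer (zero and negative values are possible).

L=1 J1=0 J2=0
add link → L=2 J1=0 J2=0
add link → L=3 J1=0 J2=0
PS@0,1 dof=2 J2 → L=3 J1=0 J2=1
PS@2,0 dof=2 J2 → L=3 J1=0 J2=2
M=3(L−1)−2J1−J2=3·2−2·0−2=4

M = 4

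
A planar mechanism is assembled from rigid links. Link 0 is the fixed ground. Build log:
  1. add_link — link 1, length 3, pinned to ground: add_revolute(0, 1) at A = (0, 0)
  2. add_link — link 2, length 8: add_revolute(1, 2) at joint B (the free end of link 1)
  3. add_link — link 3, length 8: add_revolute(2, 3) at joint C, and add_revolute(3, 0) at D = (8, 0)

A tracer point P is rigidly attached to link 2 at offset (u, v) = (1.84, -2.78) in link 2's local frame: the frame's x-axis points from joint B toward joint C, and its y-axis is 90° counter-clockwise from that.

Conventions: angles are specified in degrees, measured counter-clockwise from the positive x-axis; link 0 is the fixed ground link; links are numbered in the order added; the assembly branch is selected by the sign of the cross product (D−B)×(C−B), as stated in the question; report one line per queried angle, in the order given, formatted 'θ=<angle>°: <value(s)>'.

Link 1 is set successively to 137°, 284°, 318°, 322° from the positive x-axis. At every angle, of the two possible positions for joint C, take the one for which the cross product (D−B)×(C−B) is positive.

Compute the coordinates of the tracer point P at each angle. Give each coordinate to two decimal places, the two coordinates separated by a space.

A=(0,0), D=(8.00,0)
θ=137°: B = A + 3.00·(cos137°, sin137°) = (-2.1941, 2.0460)
θ=137°: |BD| = 10.3974
θ=137°: circle(B,8.00) ∩ circle(D,8.00): a=5.1987, h=6.0806
θ=137°:   candidates: C₊=(4.0995,6.9847) cross=63.222; C₋=(1.7064,-4.9387) cross=-63.222
θ=137°:   branch + wants cross > 0 → take C=(4.0995,6.9847) (cross=63.222)
θ=137°: ex = (C−B)/|BC| = (0.7867,0.6173); ey = (-0.6173,0.7867)
θ=137°: P = B + 1.84·ex + -2.78·ey = (0.9697,0.9949)
θ=284°: B = A + 3.00·(cos284°, sin284°) = (0.7258, -2.9109)
θ=284°: |BD| = 7.8350
θ=284°: circle(B,8.00) ∩ circle(D,8.00): a=3.9175, h=6.9752
θ=284°:   candidates: C₊=(1.7715,5.0205) cross=54.651; C₋=(6.9543,-7.9314) cross=-54.651
θ=284°:   branch + wants cross > 0 → take C=(1.7715,5.0205) (cross=54.651)
θ=284°: ex = (C−B)/|BC| = (0.1307,0.9914); ey = (-0.9914,0.1307)
θ=284°: P = B + 1.84·ex + -2.78·ey = (3.7224,-1.4500)
θ=318°: B = A + 3.00·(cos318°, sin318°) = (2.2294, -2.0074)
θ=318°: |BD| = 6.1098
θ=318°: circle(B,8.00) ∩ circle(D,8.00): a=3.0549, h=7.3938
θ=318°:   candidates: C₊=(2.6855,5.9796) cross=45.174; C₋=(7.5440,-7.9870) cross=-45.174
θ=318°:   branch + wants cross > 0 → take C=(2.6855,5.9796) (cross=45.174)
θ=318°: ex = (C−B)/|BC| = (0.0570,0.9984); ey = (-0.9984,0.0570)
θ=318°: P = B + 1.84·ex + -2.78·ey = (5.1098,-0.3289)
θ=322°: B = A + 3.00·(cos322°, sin322°) = (2.3640, -1.8470)
θ=322°: |BD| = 5.9309
θ=322°: circle(B,8.00) ∩ circle(D,8.00): a=2.9654, h=7.4301
θ=322°:   candidates: C₊=(2.8682,6.1371) cross=44.067; C₋=(7.4959,-7.9841) cross=-44.067
θ=322°:   branch + wants cross > 0 → take C=(2.8682,6.1371) (cross=44.067)
θ=322°: ex = (C−B)/|BC| = (0.0630,0.9980); ey = (-0.9980,0.0630)
θ=322°: P = B + 1.84·ex + -2.78·ey = (5.2545,-0.1858)

θ=137°: 0.97 0.99
θ=284°: 3.72 -1.45
θ=318°: 5.11 -0.33
θ=322°: 5.25 -0.19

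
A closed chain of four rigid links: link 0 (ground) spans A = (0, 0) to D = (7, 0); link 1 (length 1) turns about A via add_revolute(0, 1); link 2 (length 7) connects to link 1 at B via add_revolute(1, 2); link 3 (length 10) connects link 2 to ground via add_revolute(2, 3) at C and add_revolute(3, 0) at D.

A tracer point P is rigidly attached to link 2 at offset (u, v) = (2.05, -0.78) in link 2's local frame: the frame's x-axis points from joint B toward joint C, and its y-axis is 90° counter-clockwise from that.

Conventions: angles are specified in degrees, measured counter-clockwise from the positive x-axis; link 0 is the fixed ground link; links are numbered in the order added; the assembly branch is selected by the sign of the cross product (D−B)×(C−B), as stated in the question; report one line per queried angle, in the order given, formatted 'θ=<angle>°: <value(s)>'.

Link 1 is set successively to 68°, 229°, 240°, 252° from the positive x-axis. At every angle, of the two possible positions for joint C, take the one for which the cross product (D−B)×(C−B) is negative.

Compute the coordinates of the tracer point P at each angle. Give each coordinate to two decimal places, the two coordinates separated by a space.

A=(0,0), D=(7.00,0)
θ=68°: B = A + 1.00·(cos68°, sin68°) = (0.3746, 0.9272)
θ=68°: |BD| = 6.6900
θ=68°: circle(B,7.00) ∩ circle(D,10.00): a=-0.4667, h=6.9844
θ=68°:   candidates: C₊=(0.8804,7.9089) cross=46.725; C₋=(-1.0556,-5.9252) cross=-46.725
θ=68°:   branch - wants cross < 0 → take C=(-1.0556,-5.9252) (cross=-46.725)
θ=68°: ex = (C−B)/|BC| = (-0.2043,-0.9789); ey = (0.9789,-0.2043)
θ=68°: P = B + 2.05·ex + -0.78·ey = (-0.8078,-0.9202)
θ=229°: B = A + 1.00·(cos229°, sin229°) = (-0.6561, -0.7547)
θ=229°: |BD| = 7.6932
θ=229°: circle(B,7.00) ∩ circle(D,10.00): a=0.5320, h=6.9798
θ=229°:   candidates: C₊=(-0.8114,6.2436) cross=53.696; C₋=(0.5581,-7.6486) cross=-53.696
θ=229°:   branch - wants cross < 0 → take C=(0.5581,-7.6486) (cross=-53.696)
θ=229°: ex = (C−B)/|BC| = (0.1734,-0.9848); ey = (0.9848,0.1734)
θ=229°: P = B + 2.05·ex + -0.78·ey = (-1.0687,-2.9089)
θ=240°: B = A + 1.00·(cos240°, sin240°) = (-0.5000, -0.8660)
θ=240°: |BD| = 7.5498
θ=240°: circle(B,7.00) ∩ circle(D,10.00): a=0.3974, h=6.9887
θ=240°:   candidates: C₊=(-0.9069,6.1221) cross=52.764; C₋=(0.6964,-7.7630) cross=-52.764
θ=240°:   branch - wants cross < 0 → take C=(0.6964,-7.7630) (cross=-52.764)
θ=240°: ex = (C−B)/|BC| = (0.1709,-0.9853); ey = (0.9853,0.1709)
θ=240°: P = B + 2.05·ex + -0.78·ey = (-0.9181,-3.0192)
θ=252°: B = A + 1.00·(cos252°, sin252°) = (-0.3090, -0.9511)
θ=252°: |BD| = 7.3706
θ=252°: circle(B,7.00) ∩ circle(D,10.00): a=0.2256, h=6.9964
θ=252°:   candidates: C₊=(-0.9880,6.0159) cross=51.568; C₋=(0.8175,-7.8598) cross=-51.568
θ=252°:   branch - wants cross < 0 → take C=(0.8175,-7.8598) (cross=-51.568)
θ=252°: ex = (C−B)/|BC| = (0.1609,-0.9870); ey = (0.9870,0.1609)
θ=252°: P = B + 2.05·ex + -0.78·ey = (-0.7489,-3.0999)

θ=68°: -0.81 -0.92
θ=229°: -1.07 -2.91
θ=240°: -0.92 -3.02
θ=252°: -0.75 -3.10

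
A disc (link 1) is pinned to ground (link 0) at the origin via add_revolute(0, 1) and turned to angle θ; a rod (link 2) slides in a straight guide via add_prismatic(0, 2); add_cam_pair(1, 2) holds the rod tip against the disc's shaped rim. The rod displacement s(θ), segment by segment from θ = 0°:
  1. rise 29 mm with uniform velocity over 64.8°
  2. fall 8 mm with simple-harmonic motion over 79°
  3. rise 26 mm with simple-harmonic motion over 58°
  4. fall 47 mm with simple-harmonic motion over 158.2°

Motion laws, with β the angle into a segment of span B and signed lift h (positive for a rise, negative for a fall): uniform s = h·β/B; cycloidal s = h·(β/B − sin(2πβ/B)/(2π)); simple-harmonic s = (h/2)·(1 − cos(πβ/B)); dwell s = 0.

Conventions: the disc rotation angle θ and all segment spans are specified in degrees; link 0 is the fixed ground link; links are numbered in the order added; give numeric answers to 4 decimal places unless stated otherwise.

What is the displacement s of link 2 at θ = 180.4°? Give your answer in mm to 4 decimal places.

segment 1 (0° to 64.8°, uniform, h = 29) is passed completely: s = 0.0000 + (29) = 29.0000
segment 2 (64.8° to 143.8°, simple-harmonic, h = -8) is passed completely: s = 29.0000 + (-8) = 21.0000
θ = 180.4° falls in segment 3 (143.8° to 201.8°, simple-harmonic, h = 26): β = 180.4 − 143.8 = 36.6°, B = 58°; Δs = 26/2·(1 − cos(π·0.6310)) = 18.2017; s = 21.0000 + 18.2017 = 39.2017

39.2017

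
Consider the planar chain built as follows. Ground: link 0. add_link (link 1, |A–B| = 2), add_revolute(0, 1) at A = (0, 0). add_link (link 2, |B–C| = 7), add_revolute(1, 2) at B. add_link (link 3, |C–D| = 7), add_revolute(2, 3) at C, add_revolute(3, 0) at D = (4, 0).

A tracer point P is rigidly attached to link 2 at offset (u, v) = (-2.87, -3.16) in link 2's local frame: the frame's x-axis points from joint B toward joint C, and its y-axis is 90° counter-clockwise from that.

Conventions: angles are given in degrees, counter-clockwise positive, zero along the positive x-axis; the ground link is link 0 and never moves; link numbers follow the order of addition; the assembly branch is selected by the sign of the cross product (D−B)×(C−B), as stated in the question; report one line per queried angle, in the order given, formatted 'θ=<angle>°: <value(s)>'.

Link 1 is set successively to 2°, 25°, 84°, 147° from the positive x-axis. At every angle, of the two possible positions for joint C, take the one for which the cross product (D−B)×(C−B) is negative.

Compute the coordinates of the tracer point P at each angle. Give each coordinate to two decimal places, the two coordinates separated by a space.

A=(0,0), D=(4.00,0)
θ=2°: B = A + 2.00·(cos2°, sin2°) = (1.9988, 0.0698)
θ=2°: |BD| = 2.0024
θ=2°: circle(B,7.00) ∩ circle(D,7.00): a=1.0012, h=6.9280
θ=2°:   candidates: C₊=(3.2409,6.9587) cross=13.873; C₋=(2.7579,-6.8889) cross=-13.873
θ=2°:   branch - wants cross < 0 → take C=(2.7579,-6.8889) (cross=-13.873)
θ=2°: ex = (C−B)/|BC| = (0.1084,-0.9941); ey = (0.9941,0.1084)
θ=2°: P = B + -2.87·ex + -3.16·ey = (-1.4538,2.5802)
θ=25°: B = A + 2.00·(cos25°, sin25°) = (1.8126, 0.8452)
θ=25°: |BD| = 2.3450
θ=25°: circle(B,7.00) ∩ circle(D,7.00): a=1.1725, h=6.9011
θ=25°:   candidates: C₊=(5.3937,6.8598) cross=16.183; C₋=(0.4189,-6.0146) cross=-16.183
θ=25°:   branch - wants cross < 0 → take C=(0.4189,-6.0146) (cross=-16.183)
θ=25°: ex = (C−B)/|BC| = (-0.1991,-0.9800); ey = (0.9800,-0.1991)
θ=25°: P = B + -2.87·ex + -3.16·ey = (-0.7127,4.2869)
θ=84°: B = A + 2.00·(cos84°, sin84°) = (0.2091, 1.9890)
θ=84°: |BD| = 4.2811
θ=84°: circle(B,7.00) ∩ circle(D,7.00): a=2.1405, h=6.6647
θ=84°:   candidates: C₊=(5.2010,6.8962) cross=28.532; C₋=(-0.9920,-4.9072) cross=-28.532
θ=84°:   branch - wants cross < 0 → take C=(-0.9920,-4.9072) (cross=-28.532)
θ=84°: ex = (C−B)/|BC| = (-0.1716,-0.9852); ey = (0.9852,-0.1716)
θ=84°: P = B + -2.87·ex + -3.16·ey = (-2.4117,5.3587)
θ=147°: B = A + 2.00·(cos147°, sin147°) = (-1.6773, 1.0893)
θ=147°: |BD| = 5.7809
θ=147°: circle(B,7.00) ∩ circle(D,7.00): a=2.8904, h=6.3754
θ=147°:   candidates: C₊=(2.3626,6.8058) cross=36.855; C₋=(-0.0400,-5.7165) cross=-36.855
θ=147°:   branch - wants cross < 0 → take C=(-0.0400,-5.7165) (cross=-36.855)
θ=147°: ex = (C−B)/|BC| = (0.2339,-0.9723); ey = (0.9723,0.2339)
θ=147°: P = B + -2.87·ex + -3.16·ey = (-5.4210,3.1405)

θ=2°: -1.45 2.58
θ=25°: -0.71 4.29
θ=84°: -2.41 5.36
θ=147°: -5.42 3.14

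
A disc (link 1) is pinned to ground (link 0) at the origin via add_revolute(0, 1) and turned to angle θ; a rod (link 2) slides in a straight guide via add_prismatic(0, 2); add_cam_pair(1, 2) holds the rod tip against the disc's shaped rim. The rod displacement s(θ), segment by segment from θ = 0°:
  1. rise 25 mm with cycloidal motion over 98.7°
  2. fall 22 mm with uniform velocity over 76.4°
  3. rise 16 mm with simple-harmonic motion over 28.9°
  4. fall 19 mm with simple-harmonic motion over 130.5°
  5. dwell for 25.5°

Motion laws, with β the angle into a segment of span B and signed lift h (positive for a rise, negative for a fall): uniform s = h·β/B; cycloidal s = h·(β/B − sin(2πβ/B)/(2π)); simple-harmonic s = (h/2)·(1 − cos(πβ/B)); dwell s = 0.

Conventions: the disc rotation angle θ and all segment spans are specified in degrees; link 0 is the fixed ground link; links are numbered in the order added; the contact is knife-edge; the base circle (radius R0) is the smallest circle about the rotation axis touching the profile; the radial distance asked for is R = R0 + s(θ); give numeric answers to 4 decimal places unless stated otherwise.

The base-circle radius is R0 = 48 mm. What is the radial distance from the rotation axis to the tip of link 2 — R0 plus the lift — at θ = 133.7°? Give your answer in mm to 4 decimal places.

segment 1 (0° to 98.7°, cycloidal, h = 25) is passed completely: s = 0.0000 + (25) = 25.0000
θ = 133.7° falls in segment 2 (98.7° to 175.1°, uniform, h = -22): β = 133.7 − 98.7 = 35°, B = 76.4°; Δs = -22·35/76.4 = -10.0785; s = 25.0000 − 10.0785 = 14.9215
R = R0 + s = 48 + 14.9215 = 62.9215

62.9215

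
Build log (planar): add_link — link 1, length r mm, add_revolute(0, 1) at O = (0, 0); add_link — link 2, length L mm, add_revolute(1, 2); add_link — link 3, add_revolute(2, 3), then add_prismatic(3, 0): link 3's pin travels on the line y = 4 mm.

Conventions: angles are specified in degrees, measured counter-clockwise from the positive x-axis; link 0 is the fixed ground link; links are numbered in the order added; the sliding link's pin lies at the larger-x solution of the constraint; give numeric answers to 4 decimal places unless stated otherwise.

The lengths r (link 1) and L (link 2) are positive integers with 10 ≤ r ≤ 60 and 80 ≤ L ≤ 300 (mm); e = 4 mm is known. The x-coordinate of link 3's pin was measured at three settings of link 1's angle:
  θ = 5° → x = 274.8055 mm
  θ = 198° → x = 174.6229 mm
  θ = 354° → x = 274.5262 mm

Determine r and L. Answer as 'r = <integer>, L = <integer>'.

constraint per measurement: (x − r cos θ)² + (r sin θ − e)² = L²
subtracting the θ₁ and θ₂ equations cancels the r² and L² terms:
r = (x₁² − x₂²) / (2[(x₁cos θ₁ + e sin θ₁) − (x₂cos θ₂ + e sin θ₂)]) = 51.0000 → r = 51
L² = (x₁ − r cos θ₁)² + (r sin θ₁ − e)² = 50176.0055 → L = 224.0000 → L = 224
check at θ₃=354°: x = 274.5262 (printed 274.5262) ✓

r = 51, L = 224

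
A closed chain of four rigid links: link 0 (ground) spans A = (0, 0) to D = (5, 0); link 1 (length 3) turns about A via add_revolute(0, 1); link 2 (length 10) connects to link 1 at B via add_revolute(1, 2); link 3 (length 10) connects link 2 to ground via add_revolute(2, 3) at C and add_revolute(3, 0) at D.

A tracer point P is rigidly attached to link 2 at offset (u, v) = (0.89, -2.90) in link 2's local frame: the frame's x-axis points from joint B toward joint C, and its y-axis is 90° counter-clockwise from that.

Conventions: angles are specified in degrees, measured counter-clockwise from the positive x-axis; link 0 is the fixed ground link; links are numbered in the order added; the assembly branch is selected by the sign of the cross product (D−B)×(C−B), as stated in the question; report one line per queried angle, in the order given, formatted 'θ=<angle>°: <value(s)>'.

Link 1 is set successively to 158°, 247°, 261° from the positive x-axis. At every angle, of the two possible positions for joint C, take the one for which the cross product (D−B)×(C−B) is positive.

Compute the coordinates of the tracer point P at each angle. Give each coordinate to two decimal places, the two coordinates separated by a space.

A=(0,0), D=(5.00,0)
θ=158°: B = A + 3.00·(cos158°, sin158°) = (-2.7816, 1.1238)
θ=158°: |BD| = 7.8623
θ=158°: circle(B,10.00) ∩ circle(D,10.00): a=3.9311, h=9.1949
θ=158°:   candidates: C₊=(2.4235,9.6624) cross=72.293; C₋=(-0.2051,-8.5386) cross=-72.293
θ=158°:   branch + wants cross > 0 → take C=(2.4235,9.6624) (cross=72.293)
θ=158°: ex = (C−B)/|BC| = (0.5205,0.8539); ey = (-0.8539,0.5205)
θ=158°: P = B + 0.89·ex + -2.90·ey = (0.1579,0.3743)
θ=247°: B = A + 3.00·(cos247°, sin247°) = (-1.1722, -2.7615)
θ=247°: |BD| = 6.7618
θ=247°: circle(B,10.00) ∩ circle(D,10.00): a=3.3809, h=9.4111
θ=247°:   candidates: C₊=(-1.9296,7.2098) cross=63.636; C₋=(5.7574,-9.9713) cross=-63.636
θ=247°:   branch + wants cross > 0 → take C=(-1.9296,7.2098) (cross=63.636)
θ=247°: ex = (C−B)/|BC| = (-0.0757,0.9971); ey = (-0.9971,-0.0757)
θ=247°: P = B + 0.89·ex + -2.90·ey = (1.6521,-1.6544)
θ=261°: B = A + 3.00·(cos261°, sin261°) = (-0.4693, -2.9631)
θ=261°: |BD| = 6.2204
θ=261°: circle(B,10.00) ∩ circle(D,10.00): a=3.1102, h=9.5040
θ=261°:   candidates: C₊=(-2.2619,6.8750) cross=59.119; C₋=(6.7926,-9.8380) cross=-59.119
θ=261°:   branch + wants cross > 0 → take C=(-2.2619,6.8750) (cross=59.119)
θ=261°: ex = (C−B)/|BC| = (-0.1793,0.9838); ey = (-0.9838,-0.1793)
θ=261°: P = B + 0.89·ex + -2.90·ey = (2.2242,-1.5676)

θ=158°: 0.16 0.37
θ=247°: 1.65 -1.65
θ=261°: 2.22 -1.57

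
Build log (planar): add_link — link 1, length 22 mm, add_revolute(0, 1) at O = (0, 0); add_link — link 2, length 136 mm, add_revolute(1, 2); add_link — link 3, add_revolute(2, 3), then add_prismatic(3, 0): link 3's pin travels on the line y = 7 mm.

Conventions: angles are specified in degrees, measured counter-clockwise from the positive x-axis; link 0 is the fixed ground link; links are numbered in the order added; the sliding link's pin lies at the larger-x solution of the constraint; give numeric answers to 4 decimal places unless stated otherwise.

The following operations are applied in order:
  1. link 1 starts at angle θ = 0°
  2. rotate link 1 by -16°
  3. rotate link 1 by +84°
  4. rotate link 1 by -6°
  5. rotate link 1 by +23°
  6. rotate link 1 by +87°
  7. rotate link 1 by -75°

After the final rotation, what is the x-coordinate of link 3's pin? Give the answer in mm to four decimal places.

geometry: r = 22 mm, L = 136 mm, e = 7 mm; θ starts at 0°
rotate link 1 by -16°: θ ← 0° -16° = -16°
rotate link 1 by +84°: θ ← -16° +84° = 68°
rotate link 1 by -6°: θ ← 68° -6° = 62°
rotate link 1 by +23°: θ ← 62° +23° = 85°
rotate link 1 by +87°: θ ← 85° +87° = 172°
rotate link 1 by -75°: θ ← 172° -75° = 97°
crank pin P = (r cos θ, r sin θ) = (-2.681126, 21.836015)
h = r sin θ − e = 21.836015 − 7 = 14.836015
x = r cos θ + √(L² − h²) = -2.681126 + 135.188360 = 132.507234

132.5072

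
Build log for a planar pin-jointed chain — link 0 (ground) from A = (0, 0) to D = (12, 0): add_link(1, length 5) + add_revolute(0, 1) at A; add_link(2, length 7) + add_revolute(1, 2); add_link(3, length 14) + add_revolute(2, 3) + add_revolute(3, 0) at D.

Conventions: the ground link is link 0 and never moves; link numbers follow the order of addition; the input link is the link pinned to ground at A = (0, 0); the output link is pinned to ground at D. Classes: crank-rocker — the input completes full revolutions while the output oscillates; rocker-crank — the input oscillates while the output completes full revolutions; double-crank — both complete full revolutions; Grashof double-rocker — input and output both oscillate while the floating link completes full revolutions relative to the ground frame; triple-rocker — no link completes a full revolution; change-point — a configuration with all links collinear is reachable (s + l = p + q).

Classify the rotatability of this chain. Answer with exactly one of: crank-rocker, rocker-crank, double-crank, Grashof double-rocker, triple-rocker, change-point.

lengths: ground=12, input=5, coupler=7, output=14
sorted: s=5 (shortest), l=14 (longest), p+q=19
s + l = 19 vs p + q = 19
s + l = p + q → change-point (collinear configuration reachable)

change-point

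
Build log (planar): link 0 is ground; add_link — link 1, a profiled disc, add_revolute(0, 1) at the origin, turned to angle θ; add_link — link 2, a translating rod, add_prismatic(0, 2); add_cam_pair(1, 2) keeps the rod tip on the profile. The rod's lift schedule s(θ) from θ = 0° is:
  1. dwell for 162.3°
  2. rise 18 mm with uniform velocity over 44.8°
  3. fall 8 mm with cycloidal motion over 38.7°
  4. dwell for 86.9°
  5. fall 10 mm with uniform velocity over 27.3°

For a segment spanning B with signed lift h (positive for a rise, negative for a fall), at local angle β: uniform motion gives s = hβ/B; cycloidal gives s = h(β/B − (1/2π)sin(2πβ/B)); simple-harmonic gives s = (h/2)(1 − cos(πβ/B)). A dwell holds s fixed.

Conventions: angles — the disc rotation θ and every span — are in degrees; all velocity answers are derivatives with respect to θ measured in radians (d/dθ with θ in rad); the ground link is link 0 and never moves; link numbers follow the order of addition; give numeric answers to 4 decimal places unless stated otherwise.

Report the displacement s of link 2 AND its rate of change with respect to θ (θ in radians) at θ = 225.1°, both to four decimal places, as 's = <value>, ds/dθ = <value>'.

seg 1 [0°–162.3°] dwell: s stays 0.0000
seg 2 [162.3°–207.1°] uniform, h=18: full span → s += 18 → s = 18.0000
seg 3 [207.1°–245.8°] cycloidal, h=-8: θ=225.1° here. β=18, B=38.7. -8·(0.4651 − sin(2π·0.4651)/(2π)) = -3.4441 → s = 14.5559
velocity in seg [207.1°–245.8°] (cycloidal), θ in radians: β = 18° = 0.3142 rad, B = 38.7° = 0.6754 rad; ds/dθ = (h/B)(1 − cos(2πβ/B)) = ((-8)/0.6754)(1 − cos(2π·0.4651)) = -23.404818 mm/rad

s = 14.5559, ds/dθ = -23.4048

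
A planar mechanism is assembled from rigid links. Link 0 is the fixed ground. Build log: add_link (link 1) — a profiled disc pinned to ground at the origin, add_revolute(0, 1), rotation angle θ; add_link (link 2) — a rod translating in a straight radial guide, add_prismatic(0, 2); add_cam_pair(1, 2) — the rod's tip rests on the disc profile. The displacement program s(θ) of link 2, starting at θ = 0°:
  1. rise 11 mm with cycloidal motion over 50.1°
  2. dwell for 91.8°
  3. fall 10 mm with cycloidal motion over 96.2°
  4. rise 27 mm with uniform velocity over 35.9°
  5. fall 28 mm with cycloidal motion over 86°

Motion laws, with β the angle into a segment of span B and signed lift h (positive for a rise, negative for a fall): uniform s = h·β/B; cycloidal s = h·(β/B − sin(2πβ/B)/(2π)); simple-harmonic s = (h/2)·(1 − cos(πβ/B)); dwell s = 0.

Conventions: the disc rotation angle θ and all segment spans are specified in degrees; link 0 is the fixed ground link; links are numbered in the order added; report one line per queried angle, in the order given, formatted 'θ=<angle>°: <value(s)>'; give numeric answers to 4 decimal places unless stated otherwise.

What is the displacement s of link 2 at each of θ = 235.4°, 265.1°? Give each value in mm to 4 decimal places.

seg 1 [0°–50.1°] cycloidal, h=11: full span → s += 11 → s = 11.0000
seg 2 [50.1°–141.9°] dwell: s stays 11.0000
seg 3 [141.9°–238.1°] cycloidal, h=-10: θ=235.4° here. β=93.5, B=96.2. -10·(0.9719 − sin(2π·0.9719)/(2π)) = -9.9985 → s = 1.0015
seg 3 [141.9°–238.1°] cycloidal, h=-10: full span → s += -10 → s = 1.0000
seg 4 [238.1°–274°] uniform, h=27: θ=265.1° here. β=27, B=35.9. 27·27/35.9 = 20.3064 → s = 21.3064

θ=235.4°: 1.0015
θ=265.1°: 21.3064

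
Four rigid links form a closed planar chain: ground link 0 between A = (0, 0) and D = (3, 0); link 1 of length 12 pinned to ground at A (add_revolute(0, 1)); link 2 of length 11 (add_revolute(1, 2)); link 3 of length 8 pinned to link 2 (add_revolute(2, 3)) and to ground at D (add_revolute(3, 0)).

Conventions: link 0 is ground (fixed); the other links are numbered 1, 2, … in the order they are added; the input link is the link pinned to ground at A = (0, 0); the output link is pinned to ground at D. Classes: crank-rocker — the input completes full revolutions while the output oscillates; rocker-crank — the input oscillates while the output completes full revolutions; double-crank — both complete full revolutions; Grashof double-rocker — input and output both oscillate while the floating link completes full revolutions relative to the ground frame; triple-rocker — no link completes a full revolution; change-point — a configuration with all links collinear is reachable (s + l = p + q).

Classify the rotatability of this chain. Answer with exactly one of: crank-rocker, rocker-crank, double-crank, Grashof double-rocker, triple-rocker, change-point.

lengths: ground=3, input=12, coupler=11, output=8
sorted: s=3 (shortest), l=12 (longest), p+q=19
s + l = 15 vs p + q = 19
s + l < p + q (Grashof) with shortest = ground link → double-crank

double-crank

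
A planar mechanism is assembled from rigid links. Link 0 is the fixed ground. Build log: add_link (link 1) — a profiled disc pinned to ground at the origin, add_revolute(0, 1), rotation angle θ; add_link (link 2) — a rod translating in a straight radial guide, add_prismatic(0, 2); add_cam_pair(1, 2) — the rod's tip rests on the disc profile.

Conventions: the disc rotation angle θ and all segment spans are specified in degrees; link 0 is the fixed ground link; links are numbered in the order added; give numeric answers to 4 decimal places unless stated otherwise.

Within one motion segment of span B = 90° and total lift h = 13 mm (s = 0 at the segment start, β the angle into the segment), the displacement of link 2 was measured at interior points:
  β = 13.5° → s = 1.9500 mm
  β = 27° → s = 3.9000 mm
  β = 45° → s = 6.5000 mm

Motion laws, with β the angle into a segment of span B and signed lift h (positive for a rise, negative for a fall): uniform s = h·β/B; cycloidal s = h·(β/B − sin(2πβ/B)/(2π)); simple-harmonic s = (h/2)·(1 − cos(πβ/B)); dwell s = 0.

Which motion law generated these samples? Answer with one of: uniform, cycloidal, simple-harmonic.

candidates at β/B = r: uniform s = h·r (linear in β); cycloidal s = h·(r − sin(2πr)/(2π)); simple-harmonic s = (h/2)(1 − cos(πr))
β=13.5°: printed 1.9500 | uniform 1.9500, cycloidal 0.2761, simple-harmonic 0.7085
β=27°: printed 3.9000 | uniform 3.9000, cycloidal 1.9323, simple-harmonic 2.6794
β=45°: printed 6.5000 | uniform 6.5000, cycloidal 6.5000, simple-harmonic 6.5000
only one law matches every sample → uniform

uniform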